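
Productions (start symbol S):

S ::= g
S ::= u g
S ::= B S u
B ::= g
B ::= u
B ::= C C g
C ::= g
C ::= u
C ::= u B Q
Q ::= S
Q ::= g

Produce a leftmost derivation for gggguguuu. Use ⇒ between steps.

S ⇒ BSu ⇒ gSu ⇒ gBSuu ⇒ gCCgSuu ⇒ ggCgSuu ⇒ ggggSuu ⇒ ggggBSuuu ⇒ gggguSuuu ⇒ gggguguuu

S ⇒ BSu   [S ::= B S u]
BSu ⇒ gSu   [B ::= g]
gSu ⇒ gBSuu   [S ::= B S u]
gBSuu ⇒ gCCgSuu   [B ::= C C g]
gCCgSuu ⇒ ggCgSuu   [C ::= g]
ggCgSuu ⇒ ggggSuu   [C ::= g]
ggggSuu ⇒ ggggBSuuu   [S ::= B S u]
ggggBSuuu ⇒ gggguSuuu   [B ::= u]
gggguSuuu ⇒ gggguguuu   [S ::= g]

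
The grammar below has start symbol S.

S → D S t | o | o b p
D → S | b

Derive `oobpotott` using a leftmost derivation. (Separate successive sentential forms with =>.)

S => DSt   [S → D S t]
DSt => SSt   [D → S]
SSt => oSt   [S → o]
oSt => oDStt   [S → D S t]
oDStt => oSStt   [D → S]
oSStt => oDStStt   [S → D S t]
oDStStt => oSStStt   [D → S]
oSStStt => oobpStStt   [S → o b p]
oobpStStt => oobpotStt   [S → o]
oobpotStt => oobpotott   [S → o]

S => DSt => SSt => oSt => oDStt => oSStt => oDStStt => oSStStt => oobpStStt => oobpotStt => oobpotott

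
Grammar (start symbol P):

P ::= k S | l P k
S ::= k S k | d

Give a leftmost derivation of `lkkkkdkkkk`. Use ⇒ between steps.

P⇒lPk⇒lkSk⇒lkkSkk⇒lkkkSkkk⇒lkkkkSkkkk⇒lkkkkdkkkk

P ⇒ lPk   [P ::= l P k]
lPk ⇒ lkSk   [P ::= k S]
lkSk ⇒ lkkSkk   [S ::= k S k]
lkkSkk ⇒ lkkkSkkk   [S ::= k S k]
lkkkSkkk ⇒ lkkkkSkkkk   [S ::= k S k]
lkkkkSkkkk ⇒ lkkkkdkkkk   [S ::= d]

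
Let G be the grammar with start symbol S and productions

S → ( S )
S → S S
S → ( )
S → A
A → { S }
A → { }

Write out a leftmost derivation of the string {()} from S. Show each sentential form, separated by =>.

S => A => {S} => {()}

S => A   [S → A]
A => {S}   [A → { S }]
{S} => {()}   [S → ( )]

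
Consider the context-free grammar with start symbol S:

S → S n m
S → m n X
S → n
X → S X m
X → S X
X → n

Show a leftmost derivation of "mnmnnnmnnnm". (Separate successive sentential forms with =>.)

S => mnX => mnSXm => mnSnmXm => mnmnXnmXm => mnmnnnmXm => mnmnnnmSXm => mnmnnnmnXm => mnmnnnmnSXm => mnmnnnmnnXm => mnmnnnmnnnm

S => mnX   [S → m n X]
mnX => mnSXm   [X → S X m]
mnSXm => mnSnmXm   [S → S n m]
mnSnmXm => mnmnXnmXm   [S → m n X]
mnmnXnmXm => mnmnnnmXm   [X → n]
mnmnnnmXm => mnmnnnmSXm   [X → S X]
mnmnnnmSXm => mnmnnnmnXm   [S → n]
mnmnnnmnXm => mnmnnnmnSXm   [X → S X]
mnmnnnmnSXm => mnmnnnmnnXm   [S → n]
mnmnnnmnnXm => mnmnnnmnnnm   [X → n]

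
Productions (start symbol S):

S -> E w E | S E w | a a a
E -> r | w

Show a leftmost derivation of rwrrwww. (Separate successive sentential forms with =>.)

S => SEw   [S -> S E w]
SEw => SEwEw   [S -> S E w]
SEwEw => EwEEwEw   [S -> E w E]
EwEEwEw => rwEEwEw   [E -> r]
rwEEwEw => rwrEwEw   [E -> r]
rwrEwEw => rwrrwEw   [E -> r]
rwrrwEw => rwrrwww   [E -> w]

S => SEw => SEwEw => EwEEwEw => rwEEwEw => rwrEwEw => rwrrwEw => rwrrwww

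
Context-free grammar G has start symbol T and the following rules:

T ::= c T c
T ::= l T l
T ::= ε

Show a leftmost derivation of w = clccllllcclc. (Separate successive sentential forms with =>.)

T => cTc => clTlc => clcTclc => clccTcclc => clcclTlcclc => clccllTllcclc => clccllllcclc

T => cTc   [T ::= c T c]
cTc => clTlc   [T ::= l T l]
clTlc => clcTclc   [T ::= c T c]
clcTclc => clccTcclc   [T ::= c T c]
clccTcclc => clcclTlcclc   [T ::= l T l]
clcclTlcclc => clccllTllcclc   [T ::= l T l]
clccllTllcclc => clccllllcclc   [T ::= ε]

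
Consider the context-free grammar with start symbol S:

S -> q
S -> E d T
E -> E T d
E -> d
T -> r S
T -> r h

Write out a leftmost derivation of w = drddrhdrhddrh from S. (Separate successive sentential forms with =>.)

S=>EdT=>ETddT=>ETdTddT=>dTdTddT=>drSdTddT=>drEdTdTddT=>drddTdTddT=>drddrhdTddT=>drddrhdrhddT=>drddrhdrhddrh

S => EdT   [S -> E d T]
EdT => ETddT   [E -> E T d]
ETddT => ETdTddT   [E -> E T d]
ETdTddT => dTdTddT   [E -> d]
dTdTddT => drSdTddT   [T -> r S]
drSdTddT => drEdTdTddT   [S -> E d T]
drEdTdTddT => drddTdTddT   [E -> d]
drddTdTddT => drddrhdTddT   [T -> r h]
drddrhdTddT => drddrhdrhddT   [T -> r h]
drddrhdrhddT => drddrhdrhddrh   [T -> r h]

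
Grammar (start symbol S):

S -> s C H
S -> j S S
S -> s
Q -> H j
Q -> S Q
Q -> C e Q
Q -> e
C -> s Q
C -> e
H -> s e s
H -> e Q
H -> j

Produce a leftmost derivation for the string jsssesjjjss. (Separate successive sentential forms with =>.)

S=>jSS=>jsCHS=>jssQHS=>jssHjHS=>jsssesjHS=>jsssesjjS=>jsssesjjjSS=>jsssesjjjsS=>jsssesjjjss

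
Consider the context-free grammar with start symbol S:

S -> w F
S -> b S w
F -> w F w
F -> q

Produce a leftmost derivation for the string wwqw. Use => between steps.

S => wF   [S -> w F]
wF => wwFw   [F -> w F w]
wwFw => wwqw   [F -> q]

S => wF => wwFw => wwqw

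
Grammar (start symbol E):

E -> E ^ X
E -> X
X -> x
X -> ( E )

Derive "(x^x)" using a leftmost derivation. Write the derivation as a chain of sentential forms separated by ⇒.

E ⇒ X ⇒ (E) ⇒ (E^X) ⇒ (X^X) ⇒ (x^X) ⇒ (x^x)

E ⇒ X   [E -> X]
X ⇒ (E)   [X -> ( E )]
(E) ⇒ (E^X)   [E -> E ^ X]
(E^X) ⇒ (X^X)   [E -> X]
(X^X) ⇒ (x^X)   [X -> x]
(x^X) ⇒ (x^x)   [X -> x]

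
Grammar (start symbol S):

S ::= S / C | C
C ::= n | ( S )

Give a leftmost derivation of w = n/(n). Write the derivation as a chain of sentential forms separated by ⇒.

S ⇒ S/C ⇒ C/C ⇒ n/C ⇒ n/(S) ⇒ n/(C) ⇒ n/(n)

S ⇒ S/C   [S ::= S / C]
S/C ⇒ C/C   [S ::= C]
C/C ⇒ n/C   [C ::= n]
n/C ⇒ n/(S)   [C ::= ( S )]
n/(S) ⇒ n/(C)   [S ::= C]
n/(C) ⇒ n/(n)   [C ::= n]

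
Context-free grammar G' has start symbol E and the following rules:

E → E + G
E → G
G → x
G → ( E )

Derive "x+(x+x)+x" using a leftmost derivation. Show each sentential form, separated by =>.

E => E+G => E+G+G => G+G+G => x+G+G => x+(E)+G => x+(E+G)+G => x+(G+G)+G => x+(x+G)+G => x+(x+x)+G => x+(x+x)+x

E => E+G   [E → E + G]
E+G => E+G+G   [E → E + G]
E+G+G => G+G+G   [E → G]
G+G+G => x+G+G   [G → x]
x+G+G => x+(E)+G   [G → ( E )]
x+(E)+G => x+(E+G)+G   [E → E + G]
x+(E+G)+G => x+(G+G)+G   [E → G]
x+(G+G)+G => x+(x+G)+G   [G → x]
x+(x+G)+G => x+(x+x)+G   [G → x]
x+(x+x)+G => x+(x+x)+x   [G → x]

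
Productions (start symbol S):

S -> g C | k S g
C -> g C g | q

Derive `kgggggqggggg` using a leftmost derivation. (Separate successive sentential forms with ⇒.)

S ⇒ kSg   [S -> k S g]
kSg ⇒ kgCg   [S -> g C]
kgCg ⇒ kggCgg   [C -> g C g]
kggCgg ⇒ kgggCggg   [C -> g C g]
kgggCggg ⇒ kggggCgggg   [C -> g C g]
kggggCgggg ⇒ kgggggCggggg   [C -> g C g]
kgggggCggggg ⇒ kgggggqggggg   [C -> q]

S ⇒ kSg ⇒ kgCg ⇒ kggCgg ⇒ kgggCggg ⇒ kggggCgggg ⇒ kgggggCggggg ⇒ kgggggqggggg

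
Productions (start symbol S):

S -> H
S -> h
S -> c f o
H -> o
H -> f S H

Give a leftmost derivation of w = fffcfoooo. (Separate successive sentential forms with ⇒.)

S⇒H⇒fSH⇒fHH⇒ffSHH⇒ffHHH⇒fffSHHH⇒fffcfoHHH⇒fffcfooHH⇒fffcfoooH⇒fffcfoooo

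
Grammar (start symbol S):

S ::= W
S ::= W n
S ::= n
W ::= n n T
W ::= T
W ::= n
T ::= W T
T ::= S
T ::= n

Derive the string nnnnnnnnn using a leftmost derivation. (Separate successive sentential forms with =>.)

S => Wn => nnTn => nnWTn => nnTTn => nnnTn => nnnWTn => nnnnnTTn => nnnnnnTn => nnnnnnWTn => nnnnnnnTn => nnnnnnnnn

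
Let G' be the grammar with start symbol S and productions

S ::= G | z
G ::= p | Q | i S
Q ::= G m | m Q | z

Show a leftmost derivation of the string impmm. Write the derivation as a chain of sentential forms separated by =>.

S => G => iS => iG => iQ => imQ => imGm => imQm => imGmm => impmm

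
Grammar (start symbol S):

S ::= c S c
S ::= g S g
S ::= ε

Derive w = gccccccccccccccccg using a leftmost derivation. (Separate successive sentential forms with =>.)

S => gSg   [S ::= g S g]
gSg => gcScg   [S ::= c S c]
gcScg => gccSccg   [S ::= c S c]
gccSccg => gcccScccg   [S ::= c S c]
gcccScccg => gccccSccccg   [S ::= c S c]
gccccSccccg => gcccccScccccg   [S ::= c S c]
gcccccScccccg => gccccccSccccccg   [S ::= c S c]
gccccccSccccccg => gcccccccScccccccg   [S ::= c S c]
gcccccccScccccccg => gccccccccSccccccccg   [S ::= c S c]
gccccccccSccccccccg => gccccccccccccccccg   [S ::= ε]

S => gSg => gcScg => gccSccg => gcccScccg => gccccSccccg => gcccccScccccg => gccccccSccccccg => gcccccccScccccccg => gccccccccSccccccccg => gccccccccccccccccg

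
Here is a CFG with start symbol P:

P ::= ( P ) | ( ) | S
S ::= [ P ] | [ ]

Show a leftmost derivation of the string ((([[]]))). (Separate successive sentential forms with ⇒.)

P ⇒ (P)   [P ::= ( P )]
(P) ⇒ ((P))   [P ::= ( P )]
((P)) ⇒ (((P)))   [P ::= ( P )]
(((P))) ⇒ (((S)))   [P ::= S]
(((S))) ⇒ ((([P])))   [S ::= [ P ]]
((([P]))) ⇒ ((([S])))   [P ::= S]
((([S]))) ⇒ ((([[]])))   [S ::= [ ]]

P⇒(P)⇒((P))⇒(((P)))⇒(((S)))⇒((([P])))⇒((([S])))⇒((([[]])))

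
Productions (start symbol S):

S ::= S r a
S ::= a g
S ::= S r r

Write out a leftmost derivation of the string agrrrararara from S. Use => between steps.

S => Sra   [S ::= S r a]
Sra => Srara   [S ::= S r a]
Srara => Srarara   [S ::= S r a]
Srarara => Srararara   [S ::= S r a]
Srararara => Srrrararara   [S ::= S r r]
Srrrararara => agrrrararara   [S ::= a g]

S => Sra => Srara => Srarara => Srararara => Srrrararara => agrrrararara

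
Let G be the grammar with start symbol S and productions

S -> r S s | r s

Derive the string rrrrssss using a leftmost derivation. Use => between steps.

S => rSs => rrSss => rrrSsss => rrrrssss

S => rSs   [S -> r S s]
rSs => rrSss   [S -> r S s]
rrSss => rrrSsss   [S -> r S s]
rrrSsss => rrrrssss   [S -> r s]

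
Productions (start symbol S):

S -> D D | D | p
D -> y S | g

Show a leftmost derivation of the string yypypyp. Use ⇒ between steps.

S ⇒ DD ⇒ ySD ⇒ yDDD ⇒ yySDD ⇒ yypDD ⇒ yypySD ⇒ yypypD ⇒ yypypyS ⇒ yypypyp

S ⇒ DD   [S -> D D]
DD ⇒ ySD   [D -> y S]
ySD ⇒ yDDD   [S -> D D]
yDDD ⇒ yySDD   [D -> y S]
yySDD ⇒ yypDD   [S -> p]
yypDD ⇒ yypySD   [D -> y S]
yypySD ⇒ yypypD   [S -> p]
yypypD ⇒ yypypyS   [D -> y S]
yypypyS ⇒ yypypyp   [S -> p]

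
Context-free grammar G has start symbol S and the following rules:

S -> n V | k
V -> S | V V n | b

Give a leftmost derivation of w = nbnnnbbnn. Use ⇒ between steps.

S ⇒ nV ⇒ nVVn ⇒ nbVn ⇒ nbSn ⇒ nbnVn ⇒ nbnVVnn ⇒ nbnSVnn ⇒ nbnnVVnn ⇒ nbnnSVnn ⇒ nbnnnVVnn ⇒ nbnnnbVnn ⇒ nbnnnbbnn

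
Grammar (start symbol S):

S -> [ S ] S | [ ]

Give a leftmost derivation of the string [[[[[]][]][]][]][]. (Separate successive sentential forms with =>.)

S => [S]S => [[S]S]S => [[[S]S]S]S => [[[[S]S]S]S]S => [[[[[]]S]S]S]S => [[[[[]][]]S]S]S => [[[[[]][]][]]S]S => [[[[[]][]][]][]]S => [[[[[]][]][]][]][]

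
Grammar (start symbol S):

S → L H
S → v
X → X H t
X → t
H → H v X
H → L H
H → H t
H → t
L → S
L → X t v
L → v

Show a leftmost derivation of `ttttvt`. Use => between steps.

S=>LH=>XtvH=>XHttvH=>tHttvH=>ttttvH=>ttttvt

S => LH   [S → L H]
LH => XtvH   [L → X t v]
XtvH => XHttvH   [X → X H t]
XHttvH => tHttvH   [X → t]
tHttvH => ttttvH   [H → t]
ttttvH => ttttvt   [H → t]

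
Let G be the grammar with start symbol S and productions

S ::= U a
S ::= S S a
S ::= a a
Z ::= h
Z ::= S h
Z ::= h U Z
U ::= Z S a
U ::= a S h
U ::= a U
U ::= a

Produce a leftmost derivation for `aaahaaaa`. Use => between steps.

S=>SSa=>UaSa=>aShaSa=>aUahaSa=>aaahaSa=>aaahaaaa

S => SSa   [S ::= S S a]
SSa => UaSa   [S ::= U a]
UaSa => aShaSa   [U ::= a S h]
aShaSa => aUahaSa   [S ::= U a]
aUahaSa => aaahaSa   [U ::= a]
aaahaSa => aaahaaaa   [S ::= a a]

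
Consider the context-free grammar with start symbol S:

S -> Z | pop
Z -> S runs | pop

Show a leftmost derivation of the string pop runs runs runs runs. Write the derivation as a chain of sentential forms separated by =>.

S => Z => S runs => Z runs => S runs runs => Z runs runs => S runs runs runs => Z runs runs runs => S runs runs runs runs => pop runs runs runs runs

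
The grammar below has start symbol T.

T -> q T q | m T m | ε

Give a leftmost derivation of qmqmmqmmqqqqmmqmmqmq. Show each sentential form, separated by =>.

T=>qTq=>qmTmq=>qmqTqmq=>qmqmTmqmq=>qmqmmTmmqmq=>qmqmmqTqmmqmq=>qmqmmqmTmqmmqmq=>qmqmmqmmTmmqmmqmq=>qmqmmqmmqTqmmqmmqmq=>qmqmmqmmqqTqqmmqmmqmq=>qmqmmqmmqqqqmmqmmqmq

T => qTq   [T -> q T q]
qTq => qmTmq   [T -> m T m]
qmTmq => qmqTqmq   [T -> q T q]
qmqTqmq => qmqmTmqmq   [T -> m T m]
qmqmTmqmq => qmqmmTmmqmq   [T -> m T m]
qmqmmTmmqmq => qmqmmqTqmmqmq   [T -> q T q]
qmqmmqTqmmqmq => qmqmmqmTmqmmqmq   [T -> m T m]
qmqmmqmTmqmmqmq => qmqmmqmmTmmqmmqmq   [T -> m T m]
qmqmmqmmTmmqmmqmq => qmqmmqmmqTqmmqmmqmq   [T -> q T q]
qmqmmqmmqTqmmqmmqmq => qmqmmqmmqqTqqmmqmmqmq   [T -> q T q]
qmqmmqmmqqTqqmmqmmqmq => qmqmmqmmqqqqmmqmmqmq   [T -> ε]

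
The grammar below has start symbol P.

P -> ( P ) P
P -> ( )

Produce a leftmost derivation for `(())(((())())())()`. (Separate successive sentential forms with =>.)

P=>(P)P=>(())P=>(())(P)P=>(())((P)P)P=>(())(((P)P)P)P=>(())(((())P)P)P=>(())(((())())P)P=>(())(((())())())P=>(())(((())())())()

P => (P)P   [P -> ( P ) P]
(P)P => (())P   [P -> ( )]
(())P => (())(P)P   [P -> ( P ) P]
(())(P)P => (())((P)P)P   [P -> ( P ) P]
(())((P)P)P => (())(((P)P)P)P   [P -> ( P ) P]
(())(((P)P)P)P => (())(((())P)P)P   [P -> ( )]
(())(((())P)P)P => (())(((())())P)P   [P -> ( )]
(())(((())())P)P => (())(((())())())P   [P -> ( )]
(())(((())())())P => (())(((())())())()   [P -> ( )]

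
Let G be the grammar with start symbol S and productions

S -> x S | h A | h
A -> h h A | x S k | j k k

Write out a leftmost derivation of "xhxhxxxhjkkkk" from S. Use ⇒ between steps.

S ⇒ xS ⇒ xhA ⇒ xhxSk ⇒ xhxhAk ⇒ xhxhxSkk ⇒ xhxhxxSkk ⇒ xhxhxxxSkk ⇒ xhxhxxxhAkk ⇒ xhxhxxxhjkkkk

S ⇒ xS   [S -> x S]
xS ⇒ xhA   [S -> h A]
xhA ⇒ xhxSk   [A -> x S k]
xhxSk ⇒ xhxhAk   [S -> h A]
xhxhAk ⇒ xhxhxSkk   [A -> x S k]
xhxhxSkk ⇒ xhxhxxSkk   [S -> x S]
xhxhxxSkk ⇒ xhxhxxxSkk   [S -> x S]
xhxhxxxSkk ⇒ xhxhxxxhAkk   [S -> h A]
xhxhxxxhAkk ⇒ xhxhxxxhjkkkk   [A -> j k k]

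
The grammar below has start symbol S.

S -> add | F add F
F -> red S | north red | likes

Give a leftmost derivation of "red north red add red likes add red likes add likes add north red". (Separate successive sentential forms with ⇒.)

S ⇒ F add F ⇒ red S add F ⇒ red F add F add F ⇒ red north red add F add F ⇒ red north red add red S add F ⇒ red north red add red F add F add F ⇒ red north red add red likes add F add F ⇒ red north red add red likes add red S add F ⇒ red north red add red likes add red F add F add F ⇒ red north red add red likes add red likes add F add F ⇒ red north red add red likes add red likes add likes add F ⇒ red north red add red likes add red likes add likes add north red

S ⇒ F add F   [S -> F add F]
F add F ⇒ red S add F   [F -> red S]
red S add F ⇒ red F add F add F   [S -> F add F]
red F add F add F ⇒ red north red add F add F   [F -> north red]
red north red add F add F ⇒ red north red add red S add F   [F -> red S]
red north red add red S add F ⇒ red north red add red F add F add F   [S -> F add F]
red north red add red F add F add F ⇒ red north red add red likes add F add F   [F -> likes]
red north red add red likes add F add F ⇒ red north red add red likes add red S add F   [F -> red S]
red north red add red likes add red S add F ⇒ red north red add red likes add red F add F add F   [S -> F add F]
red north red add red likes add red F add F add F ⇒ red north red add red likes add red likes add F add F   [F -> likes]
red north red add red likes add red likes add F add F ⇒ red north red add red likes add red likes add likes add F   [F -> likes]
red north red add red likes add red likes add likes add F ⇒ red north red add red likes add red likes add likes add north red   [F -> north red]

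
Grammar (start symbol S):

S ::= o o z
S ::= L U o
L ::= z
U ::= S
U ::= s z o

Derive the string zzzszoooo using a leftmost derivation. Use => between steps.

S => LUo   [S ::= L U o]
LUo => zUo   [L ::= z]
zUo => zSo   [U ::= S]
zSo => zLUoo   [S ::= L U o]
zLUoo => zzUoo   [L ::= z]
zzUoo => zzSoo   [U ::= S]
zzSoo => zzLUooo   [S ::= L U o]
zzLUooo => zzzUooo   [L ::= z]
zzzUooo => zzzszoooo   [U ::= s z o]

S => LUo => zUo => zSo => zLUoo => zzUoo => zzSoo => zzLUooo => zzzUooo => zzzszoooo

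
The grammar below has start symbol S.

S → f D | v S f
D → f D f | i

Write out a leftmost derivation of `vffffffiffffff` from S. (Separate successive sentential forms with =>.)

S => vSf   [S → v S f]
vSf => vfDf   [S → f D]
vfDf => vffDff   [D → f D f]
vffDff => vfffDfff   [D → f D f]
vfffDfff => vffffDffff   [D → f D f]
vffffDffff => vfffffDfffff   [D → f D f]
vfffffDfffff => vffffffDffffff   [D → f D f]
vffffffDffffff => vffffffiffffff   [D → i]

S=>vSf=>vfDf=>vffDff=>vfffDfff=>vffffDffff=>vfffffDfffff=>vffffffDffffff=>vffffffiffffff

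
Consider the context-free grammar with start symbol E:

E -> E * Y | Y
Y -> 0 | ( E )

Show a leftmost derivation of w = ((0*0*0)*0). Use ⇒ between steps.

E ⇒ Y ⇒ (E) ⇒ (E*Y) ⇒ (Y*Y) ⇒ ((E)*Y) ⇒ ((E*Y)*Y) ⇒ ((E*Y*Y)*Y) ⇒ ((Y*Y*Y)*Y) ⇒ ((0*Y*Y)*Y) ⇒ ((0*0*Y)*Y) ⇒ ((0*0*0)*Y) ⇒ ((0*0*0)*0)

E ⇒ Y   [E -> Y]
Y ⇒ (E)   [Y -> ( E )]
(E) ⇒ (E*Y)   [E -> E * Y]
(E*Y) ⇒ (Y*Y)   [E -> Y]
(Y*Y) ⇒ ((E)*Y)   [Y -> ( E )]
((E)*Y) ⇒ ((E*Y)*Y)   [E -> E * Y]
((E*Y)*Y) ⇒ ((E*Y*Y)*Y)   [E -> E * Y]
((E*Y*Y)*Y) ⇒ ((Y*Y*Y)*Y)   [E -> Y]
((Y*Y*Y)*Y) ⇒ ((0*Y*Y)*Y)   [Y -> 0]
((0*Y*Y)*Y) ⇒ ((0*0*Y)*Y)   [Y -> 0]
((0*0*Y)*Y) ⇒ ((0*0*0)*Y)   [Y -> 0]
((0*0*0)*Y) ⇒ ((0*0*0)*0)   [Y -> 0]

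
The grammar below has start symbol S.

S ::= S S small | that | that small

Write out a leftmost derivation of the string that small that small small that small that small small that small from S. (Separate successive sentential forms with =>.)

S => S S small => S S small S small => S S small S small S small => S S small S small S small S small => that small S small S small S small S small => that small that small small S small S small S small => that small that small small that small S small S small => that small that small small that small that small small S small => that small that small small that small that small small that small

S => S S small   [S ::= S S small]
S S small => S S small S small   [S ::= S S small]
S S small S small => S S small S small S small   [S ::= S S small]
S S small S small S small => S S small S small S small S small   [S ::= S S small]
S S small S small S small S small => that small S small S small S small S small   [S ::= that small]
that small S small S small S small S small => that small that small small S small S small S small   [S ::= that small]
that small that small small S small S small S small => that small that small small that small S small S small   [S ::= that]
that small that small small that small S small S small => that small that small small that small that small small S small   [S ::= that small]
that small that small small that small that small small S small => that small that small small that small that small small that small   [S ::= that]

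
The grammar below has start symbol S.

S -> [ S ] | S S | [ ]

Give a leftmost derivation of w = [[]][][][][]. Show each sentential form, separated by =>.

S => SS   [S -> S S]
SS => SSS   [S -> S S]
SSS => [S]SS   [S -> [ S ]]
[S]SS => [[]]SS   [S -> [ ]]
[[]]SS => [[]]SSS   [S -> S S]
[[]]SSS => [[]]SSSS   [S -> S S]
[[]]SSSS => [[]][]SSS   [S -> [ ]]
[[]][]SSS => [[]][][]SS   [S -> [ ]]
[[]][][]SS => [[]][][][]S   [S -> [ ]]
[[]][][][]S => [[]][][][][]   [S -> [ ]]

S => SS => SSS => [S]SS => [[]]SS => [[]]SSS => [[]]SSSS => [[]][]SSS => [[]][][]SS => [[]][][][]S => [[]][][][][]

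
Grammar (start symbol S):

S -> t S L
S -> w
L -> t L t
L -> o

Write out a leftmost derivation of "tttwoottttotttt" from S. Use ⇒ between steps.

S ⇒ tSL   [S -> t S L]
tSL ⇒ ttSLL   [S -> t S L]
ttSLL ⇒ tttSLLL   [S -> t S L]
tttSLLL ⇒ tttwLLL   [S -> w]
tttwLLL ⇒ tttwoLL   [L -> o]
tttwoLL ⇒ tttwooL   [L -> o]
tttwooL ⇒ tttwootLt   [L -> t L t]
tttwootLt ⇒ tttwoottLtt   [L -> t L t]
tttwoottLtt ⇒ tttwootttLttt   [L -> t L t]
tttwootttLttt ⇒ tttwoottttLtttt   [L -> t L t]
tttwoottttLtttt ⇒ tttwoottttotttt   [L -> o]

S ⇒ tSL ⇒ ttSLL ⇒ tttSLLL ⇒ tttwLLL ⇒ tttwoLL ⇒ tttwooL ⇒ tttwootLt ⇒ tttwoottLtt ⇒ tttwootttLttt ⇒ tttwoottttLtttt ⇒ tttwoottttotttt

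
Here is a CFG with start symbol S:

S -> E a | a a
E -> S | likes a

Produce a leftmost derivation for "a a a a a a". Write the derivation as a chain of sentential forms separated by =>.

S => E a => S a => E a a => S a a => E a a a => S a a a => E a a a a => S a a a a => a a a a a a

S => E a   [S -> E a]
E a => S a   [E -> S]
S a => E a a   [S -> E a]
E a a => S a a   [E -> S]
S a a => E a a a   [S -> E a]
E a a a => S a a a   [E -> S]
S a a a => E a a a a   [S -> E a]
E a a a a => S a a a a   [E -> S]
S a a a a => a a a a a a   [S -> a a]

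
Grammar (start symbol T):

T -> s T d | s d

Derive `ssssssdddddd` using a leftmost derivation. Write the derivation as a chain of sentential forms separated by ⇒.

T ⇒ sTd   [T -> s T d]
sTd ⇒ ssTdd   [T -> s T d]
ssTdd ⇒ sssTddd   [T -> s T d]
sssTddd ⇒ ssssTdddd   [T -> s T d]
ssssTdddd ⇒ sssssTddddd   [T -> s T d]
sssssTddddd ⇒ ssssssdddddd   [T -> s d]

T ⇒ sTd ⇒ ssTdd ⇒ sssTddd ⇒ ssssTdddd ⇒ sssssTddddd ⇒ ssssssdddddd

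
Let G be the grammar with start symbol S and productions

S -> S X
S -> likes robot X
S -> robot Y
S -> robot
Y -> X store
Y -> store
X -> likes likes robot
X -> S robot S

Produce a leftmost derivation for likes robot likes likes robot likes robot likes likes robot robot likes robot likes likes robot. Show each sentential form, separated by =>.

S => S X   [S -> S X]
S X => likes robot X X   [S -> likes robot X]
likes robot X X => likes robot likes likes robot X   [X -> likes likes robot]
likes robot likes likes robot X => likes robot likes likes robot S robot S   [X -> S robot S]
likes robot likes likes robot S robot S => likes robot likes likes robot likes robot X robot S   [S -> likes robot X]
likes robot likes likes robot likes robot X robot S => likes robot likes likes robot likes robot likes likes robot robot S   [X -> likes likes robot]
likes robot likes likes robot likes robot likes likes robot robot S => likes robot likes likes robot likes robot likes likes robot robot likes robot X   [S -> likes robot X]
likes robot likes likes robot likes robot likes likes robot robot likes robot X => likes robot likes likes robot likes robot likes likes robot robot likes robot likes likes robot   [X -> likes likes robot]

S => S X => likes robot X X => likes robot likes likes robot X => likes robot likes likes robot S robot S => likes robot likes likes robot likes robot X robot S => likes robot likes likes robot likes robot likes likes robot robot S => likes robot likes likes robot likes robot likes likes robot robot likes robot X => likes robot likes likes robot likes robot likes likes robot robot likes robot likes likes robot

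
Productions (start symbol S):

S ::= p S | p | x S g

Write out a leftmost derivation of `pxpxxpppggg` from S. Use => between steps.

S => pS   [S ::= p S]
pS => pxSg   [S ::= x S g]
pxSg => pxpSg   [S ::= p S]
pxpSg => pxpxSgg   [S ::= x S g]
pxpxSgg => pxpxxSggg   [S ::= x S g]
pxpxxSggg => pxpxxpSggg   [S ::= p S]
pxpxxpSggg => pxpxxppSggg   [S ::= p S]
pxpxxppSggg => pxpxxpppggg   [S ::= p]

S => pS => pxSg => pxpSg => pxpxSgg => pxpxxSggg => pxpxxpSggg => pxpxxppSggg => pxpxxpppggg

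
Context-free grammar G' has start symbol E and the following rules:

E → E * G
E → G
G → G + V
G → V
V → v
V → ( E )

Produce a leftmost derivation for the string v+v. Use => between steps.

E=>G=>G+V=>V+V=>v+V=>v+v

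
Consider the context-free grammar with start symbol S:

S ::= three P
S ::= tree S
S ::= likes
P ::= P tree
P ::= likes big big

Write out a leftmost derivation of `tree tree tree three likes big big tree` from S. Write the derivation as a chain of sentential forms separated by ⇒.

S ⇒ tree S   [S ::= tree S]
tree S ⇒ tree tree S   [S ::= tree S]
tree tree S ⇒ tree tree tree S   [S ::= tree S]
tree tree tree S ⇒ tree tree tree three P   [S ::= three P]
tree tree tree three P ⇒ tree tree tree three P tree   [P ::= P tree]
tree tree tree three P tree ⇒ tree tree tree three likes big big tree   [P ::= likes big big]

S ⇒ tree S ⇒ tree tree S ⇒ tree tree tree S ⇒ tree tree tree three P ⇒ tree tree tree three P tree ⇒ tree tree tree three likes big big tree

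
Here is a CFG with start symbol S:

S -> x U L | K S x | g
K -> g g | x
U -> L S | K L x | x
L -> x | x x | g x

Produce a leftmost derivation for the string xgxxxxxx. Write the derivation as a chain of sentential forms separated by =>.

S => xUL   [S -> x U L]
xUL => xLSL   [U -> L S]
xLSL => xgxSL   [L -> g x]
xgxSL => xgxxULL   [S -> x U L]
xgxxULL => xgxxxLL   [U -> x]
xgxxxLL => xgxxxxxL   [L -> x x]
xgxxxxxL => xgxxxxxx   [L -> x]

S=>xUL=>xLSL=>xgxSL=>xgxxULL=>xgxxxLL=>xgxxxxxL=>xgxxxxxx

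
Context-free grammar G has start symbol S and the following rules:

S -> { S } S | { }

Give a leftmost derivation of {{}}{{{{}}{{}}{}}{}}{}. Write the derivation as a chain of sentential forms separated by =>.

S => {S}S => {{}}S => {{}}{S}S => {{}}{{S}S}S => {{}}{{{S}S}S}S => {{}}{{{{}}S}S}S => {{}}{{{{}}{S}S}S}S => {{}}{{{{}}{{}}S}S}S => {{}}{{{{}}{{}}{}}S}S => {{}}{{{{}}{{}}{}}{}}S => {{}}{{{{}}{{}}{}}{}}{}

S => {S}S   [S -> { S } S]
{S}S => {{}}S   [S -> { }]
{{}}S => {{}}{S}S   [S -> { S } S]
{{}}{S}S => {{}}{{S}S}S   [S -> { S } S]
{{}}{{S}S}S => {{}}{{{S}S}S}S   [S -> { S } S]
{{}}{{{S}S}S}S => {{}}{{{{}}S}S}S   [S -> { }]
{{}}{{{{}}S}S}S => {{}}{{{{}}{S}S}S}S   [S -> { S } S]
{{}}{{{{}}{S}S}S}S => {{}}{{{{}}{{}}S}S}S   [S -> { }]
{{}}{{{{}}{{}}S}S}S => {{}}{{{{}}{{}}{}}S}S   [S -> { }]
{{}}{{{{}}{{}}{}}S}S => {{}}{{{{}}{{}}{}}{}}S   [S -> { }]
{{}}{{{{}}{{}}{}}{}}S => {{}}{{{{}}{{}}{}}{}}{}   [S -> { }]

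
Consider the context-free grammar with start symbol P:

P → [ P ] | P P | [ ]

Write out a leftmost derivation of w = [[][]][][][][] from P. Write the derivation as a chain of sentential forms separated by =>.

P => PP   [P → P P]
PP => PPP   [P → P P]
PPP => PPPP   [P → P P]
PPPP => PPPPP   [P → P P]
PPPPP => [P]PPPP   [P → [ P ]]
[P]PPPP => [PP]PPPP   [P → P P]
[PP]PPPP => [[]P]PPPP   [P → [ ]]
[[]P]PPPP => [[][]]PPPP   [P → [ ]]
[[][]]PPPP => [[][]][]PPP   [P → [ ]]
[[][]][]PPP => [[][]][][]PP   [P → [ ]]
[[][]][][]PP => [[][]][][][]P   [P → [ ]]
[[][]][][][]P => [[][]][][][][]   [P → [ ]]

P=>PP=>PPP=>PPPP=>PPPPP=>[P]PPPP=>[PP]PPPP=>[[]P]PPPP=>[[][]]PPPP=>[[][]][]PPP=>[[][]][][]PP=>[[][]][][][]P=>[[][]][][][][]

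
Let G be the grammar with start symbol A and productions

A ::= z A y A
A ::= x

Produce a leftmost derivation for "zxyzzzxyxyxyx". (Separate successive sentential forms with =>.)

A => zAyA => zxyA => zxyzAyA => zxyzzAyAyA => zxyzzzAyAyAyA => zxyzzzxyAyAyA => zxyzzzxyxyAyA => zxyzzzxyxyxyA => zxyzzzxyxyxyx

A => zAyA   [A ::= z A y A]
zAyA => zxyA   [A ::= x]
zxyA => zxyzAyA   [A ::= z A y A]
zxyzAyA => zxyzzAyAyA   [A ::= z A y A]
zxyzzAyAyA => zxyzzzAyAyAyA   [A ::= z A y A]
zxyzzzAyAyAyA => zxyzzzxyAyAyA   [A ::= x]
zxyzzzxyAyAyA => zxyzzzxyxyAyA   [A ::= x]
zxyzzzxyxyAyA => zxyzzzxyxyxyA   [A ::= x]
zxyzzzxyxyxyA => zxyzzzxyxyxyx   [A ::= x]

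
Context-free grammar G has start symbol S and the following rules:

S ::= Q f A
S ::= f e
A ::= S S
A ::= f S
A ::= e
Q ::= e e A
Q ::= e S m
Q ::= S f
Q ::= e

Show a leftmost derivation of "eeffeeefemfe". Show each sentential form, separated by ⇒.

S ⇒ QfA   [S ::= Q f A]
QfA ⇒ eSmfA   [Q ::= e S m]
eSmfA ⇒ eQfAmfA   [S ::= Q f A]
eQfAmfA ⇒ eefAmfA   [Q ::= e]
eefAmfA ⇒ eeffSmfA   [A ::= f S]
eeffSmfA ⇒ eeffQfAmfA   [S ::= Q f A]
eeffQfAmfA ⇒ eeffeeAfAmfA   [Q ::= e e A]
eeffeeAfAmfA ⇒ eeffeeefAmfA   [A ::= e]
eeffeeefAmfA ⇒ eeffeeefemfA   [A ::= e]
eeffeeefemfA ⇒ eeffeeefemfe   [A ::= e]

S ⇒ QfA ⇒ eSmfA ⇒ eQfAmfA ⇒ eefAmfA ⇒ eeffSmfA ⇒ eeffQfAmfA ⇒ eeffeeAfAmfA ⇒ eeffeeefAmfA ⇒ eeffeeefemfA ⇒ eeffeeefemfe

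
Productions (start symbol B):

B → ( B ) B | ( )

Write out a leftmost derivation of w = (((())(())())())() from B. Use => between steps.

B=>(B)B=>((B)B)B=>(((B)B)B)B=>(((())B)B)B=>(((())(B)B)B)B=>(((())(())B)B)B=>(((())(())())B)B=>(((())(())())())B=>(((())(())())())()

B => (B)B   [B → ( B ) B]
(B)B => ((B)B)B   [B → ( B ) B]
((B)B)B => (((B)B)B)B   [B → ( B ) B]
(((B)B)B)B => (((())B)B)B   [B → ( )]
(((())B)B)B => (((())(B)B)B)B   [B → ( B ) B]
(((())(B)B)B)B => (((())(())B)B)B   [B → ( )]
(((())(())B)B)B => (((())(())())B)B   [B → ( )]
(((())(())())B)B => (((())(())())())B   [B → ( )]
(((())(())())())B => (((())(())())())()   [B → ( )]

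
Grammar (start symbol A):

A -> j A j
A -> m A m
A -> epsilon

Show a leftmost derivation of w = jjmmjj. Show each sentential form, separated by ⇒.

A ⇒ jAj ⇒ jjAjj ⇒ jjmAmjj ⇒ jjmmjj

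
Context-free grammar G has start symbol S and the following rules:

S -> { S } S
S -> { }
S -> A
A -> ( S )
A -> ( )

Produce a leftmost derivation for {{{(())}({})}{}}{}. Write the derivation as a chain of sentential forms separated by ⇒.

S ⇒ {S}S ⇒ {{S}S}S ⇒ {{{S}S}S}S ⇒ {{{A}S}S}S ⇒ {{{(S)}S}S}S ⇒ {{{(A)}S}S}S ⇒ {{{(())}S}S}S ⇒ {{{(())}A}S}S ⇒ {{{(())}(S)}S}S ⇒ {{{(())}({})}S}S ⇒ {{{(())}({})}{}}S ⇒ {{{(())}({})}{}}{}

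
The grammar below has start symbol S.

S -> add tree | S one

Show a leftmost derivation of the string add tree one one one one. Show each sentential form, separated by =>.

S => S one => S one one => S one one one => S one one one one => add tree one one one one

S => S one   [S -> S one]
S one => S one one   [S -> S one]
S one one => S one one one   [S -> S one]
S one one one => S one one one one   [S -> S one]
S one one one one => add tree one one one one   [S -> add tree]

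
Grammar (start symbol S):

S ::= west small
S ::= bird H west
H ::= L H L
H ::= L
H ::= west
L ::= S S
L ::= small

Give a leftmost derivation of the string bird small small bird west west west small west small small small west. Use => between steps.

S => bird H west => bird L H L west => bird small H L west => bird small L H L L west => bird small small H L L west => bird small small L H L L L west => bird small small S S H L L L west => bird small small bird H west S H L L L west => bird small small bird west west S H L L L west => bird small small bird west west west small H L L L west => bird small small bird west west west small west L L L west => bird small small bird west west west small west small L L west => bird small small bird west west west small west small small L west => bird small small bird west west west small west small small small west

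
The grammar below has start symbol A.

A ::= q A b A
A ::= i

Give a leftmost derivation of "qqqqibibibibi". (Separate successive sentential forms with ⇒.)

A⇒qAbA⇒qqAbAbA⇒qqqAbAbAbA⇒qqqqAbAbAbAbA⇒qqqqibAbAbAbA⇒qqqqibibAbAbA⇒qqqqibibibAbA⇒qqqqibibibibA⇒qqqqibibibibi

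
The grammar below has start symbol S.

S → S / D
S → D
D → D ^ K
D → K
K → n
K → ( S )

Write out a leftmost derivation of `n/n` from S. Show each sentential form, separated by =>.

S => S/D => D/D => K/D => n/D => n/K => n/n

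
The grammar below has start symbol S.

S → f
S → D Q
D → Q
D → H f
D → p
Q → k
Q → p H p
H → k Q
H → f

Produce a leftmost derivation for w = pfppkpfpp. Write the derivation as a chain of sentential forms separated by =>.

S => DQ => QQ => pHpQ => pfpQ => pfppHp => pfppkQp => pfppkpHpp => pfppkpfpp

S => DQ   [S → D Q]
DQ => QQ   [D → Q]
QQ => pHpQ   [Q → p H p]
pHpQ => pfpQ   [H → f]
pfpQ => pfppHp   [Q → p H p]
pfppHp => pfppkQp   [H → k Q]
pfppkQp => pfppkpHpp   [Q → p H p]
pfppkpHpp => pfppkpfpp   [H → f]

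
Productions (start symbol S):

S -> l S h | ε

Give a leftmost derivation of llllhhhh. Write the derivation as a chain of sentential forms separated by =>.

S => lSh   [S -> l S h]
lSh => llShh   [S -> l S h]
llShh => lllShhh   [S -> l S h]
lllShhh => llllShhhh   [S -> l S h]
llllShhhh => llllhhhh   [S -> ε]

S=>lSh=>llShh=>lllShhh=>llllShhhh=>llllhhhh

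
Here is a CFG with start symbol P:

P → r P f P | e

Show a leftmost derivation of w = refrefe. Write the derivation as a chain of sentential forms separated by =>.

P => rPfP   [P → r P f P]
rPfP => refP   [P → e]
refP => refrPfP   [P → r P f P]
refrPfP => refrefP   [P → e]
refrefP => refrefe   [P → e]

P => rPfP => refP => refrPfP => refrefP => refrefe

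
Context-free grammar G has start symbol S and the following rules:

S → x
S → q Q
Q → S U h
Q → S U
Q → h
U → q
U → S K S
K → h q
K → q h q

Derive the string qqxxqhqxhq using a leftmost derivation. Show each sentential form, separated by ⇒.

S ⇒ qQ   [S → q Q]
qQ ⇒ qSU   [Q → S U]
qSU ⇒ qqQU   [S → q Q]
qqQU ⇒ qqSUhU   [Q → S U h]
qqSUhU ⇒ qqxUhU   [S → x]
qqxUhU ⇒ qqxSKShU   [U → S K S]
qqxSKShU ⇒ qqxxKShU   [S → x]
qqxxKShU ⇒ qqxxqhqShU   [K → q h q]
qqxxqhqShU ⇒ qqxxqhqxhU   [S → x]
qqxxqhqxhU ⇒ qqxxqhqxhq   [U → q]

S⇒qQ⇒qSU⇒qqQU⇒qqSUhU⇒qqxUhU⇒qqxSKShU⇒qqxxKShU⇒qqxxqhqShU⇒qqxxqhqxhU⇒qqxxqhqxhq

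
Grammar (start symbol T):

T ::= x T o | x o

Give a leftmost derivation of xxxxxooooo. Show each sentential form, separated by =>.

T => xTo   [T ::= x T o]
xTo => xxToo   [T ::= x T o]
xxToo => xxxTooo   [T ::= x T o]
xxxTooo => xxxxToooo   [T ::= x T o]
xxxxToooo => xxxxxooooo   [T ::= x o]

T => xTo => xxToo => xxxTooo => xxxxToooo => xxxxxooooo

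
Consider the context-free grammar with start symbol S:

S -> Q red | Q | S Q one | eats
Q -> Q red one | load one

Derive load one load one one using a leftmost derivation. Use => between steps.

S => S Q one => Q Q one => load one Q one => load one load one one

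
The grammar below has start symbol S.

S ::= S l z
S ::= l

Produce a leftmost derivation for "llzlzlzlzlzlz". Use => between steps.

S => Slz   [S ::= S l z]
Slz => Slzlz   [S ::= S l z]
Slzlz => Slzlzlz   [S ::= S l z]
Slzlzlz => Slzlzlzlz   [S ::= S l z]
Slzlzlzlz => Slzlzlzlzlz   [S ::= S l z]
Slzlzlzlzlz => Slzlzlzlzlzlz   [S ::= S l z]
Slzlzlzlzlzlz => llzlzlzlzlzlz   [S ::= l]

S => Slz => Slzlz => Slzlzlz => Slzlzlzlz => Slzlzlzlzlz => Slzlzlzlzlzlz => llzlzlzlzlzlz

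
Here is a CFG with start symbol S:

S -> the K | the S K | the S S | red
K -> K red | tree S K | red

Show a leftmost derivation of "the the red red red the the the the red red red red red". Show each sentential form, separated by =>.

S => the S S => the the K S => the the K red S => the the K red red S => the the red red red S => the the red red red the S K => the the red red red the the S K K => the the red red red the the the S S K K => the the red red red the the the the K S K K => the the red red red the the the the K red S K K => the the red red red the the the the red red S K K => the the red red red the the the the red red red K K => the the red red red the the the the red red red red K => the the red red red the the the the red red red red red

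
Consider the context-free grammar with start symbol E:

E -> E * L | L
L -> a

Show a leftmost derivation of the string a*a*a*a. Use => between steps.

E => E*L => E*L*L => E*L*L*L => L*L*L*L => a*L*L*L => a*a*L*L => a*a*a*L => a*a*a*a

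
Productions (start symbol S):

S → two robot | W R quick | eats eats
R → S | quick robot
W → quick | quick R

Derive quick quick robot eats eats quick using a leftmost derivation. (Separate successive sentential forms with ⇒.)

S ⇒ W R quick ⇒ quick R R quick ⇒ quick quick robot R quick ⇒ quick quick robot S quick ⇒ quick quick robot eats eats quick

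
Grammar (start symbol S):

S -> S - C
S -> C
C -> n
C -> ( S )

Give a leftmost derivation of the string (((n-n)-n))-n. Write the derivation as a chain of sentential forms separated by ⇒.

S⇒S-C⇒C-C⇒(S)-C⇒(C)-C⇒((S))-C⇒((S-C))-C⇒((C-C))-C⇒(((S)-C))-C⇒(((S-C)-C))-C⇒(((C-C)-C))-C⇒(((n-C)-C))-C⇒(((n-n)-C))-C⇒(((n-n)-n))-C⇒(((n-n)-n))-n

S ⇒ S-C   [S -> S - C]
S-C ⇒ C-C   [S -> C]
C-C ⇒ (S)-C   [C -> ( S )]
(S)-C ⇒ (C)-C   [S -> C]
(C)-C ⇒ ((S))-C   [C -> ( S )]
((S))-C ⇒ ((S-C))-C   [S -> S - C]
((S-C))-C ⇒ ((C-C))-C   [S -> C]
((C-C))-C ⇒ (((S)-C))-C   [C -> ( S )]
(((S)-C))-C ⇒ (((S-C)-C))-C   [S -> S - C]
(((S-C)-C))-C ⇒ (((C-C)-C))-C   [S -> C]
(((C-C)-C))-C ⇒ (((n-C)-C))-C   [C -> n]
(((n-C)-C))-C ⇒ (((n-n)-C))-C   [C -> n]
(((n-n)-C))-C ⇒ (((n-n)-n))-C   [C -> n]
(((n-n)-n))-C ⇒ (((n-n)-n))-n   [C -> n]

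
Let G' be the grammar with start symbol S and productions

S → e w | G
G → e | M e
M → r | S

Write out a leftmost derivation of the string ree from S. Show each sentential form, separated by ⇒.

S ⇒ G   [S → G]
G ⇒ Me   [G → M e]
Me ⇒ Se   [M → S]
Se ⇒ Ge   [S → G]
Ge ⇒ Mee   [G → M e]
Mee ⇒ ree   [M → r]

S ⇒ G ⇒ Me ⇒ Se ⇒ Ge ⇒ Mee ⇒ ree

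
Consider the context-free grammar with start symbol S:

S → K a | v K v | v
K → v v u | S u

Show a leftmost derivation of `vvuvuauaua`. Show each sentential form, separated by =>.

S => Ka => Sua => Kaua => Suaua => Kauaua => Suauaua => vKvuauaua => vSuvuauaua => vvuvuauaua

S => Ka   [S → K a]
Ka => Sua   [K → S u]
Sua => Kaua   [S → K a]
Kaua => Suaua   [K → S u]
Suaua => Kauaua   [S → K a]
Kauaua => Suauaua   [K → S u]
Suauaua => vKvuauaua   [S → v K v]
vKvuauaua => vSuvuauaua   [K → S u]
vSuvuauaua => vvuvuauaua   [S → v]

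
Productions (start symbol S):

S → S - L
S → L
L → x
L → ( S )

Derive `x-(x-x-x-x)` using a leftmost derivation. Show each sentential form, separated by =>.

S => S-L   [S → S - L]
S-L => L-L   [S → L]
L-L => x-L   [L → x]
x-L => x-(S)   [L → ( S )]
x-(S) => x-(S-L)   [S → S - L]
x-(S-L) => x-(S-L-L)   [S → S - L]
x-(S-L-L) => x-(S-L-L-L)   [S → S - L]
x-(S-L-L-L) => x-(L-L-L-L)   [S → L]
x-(L-L-L-L) => x-(x-L-L-L)   [L → x]
x-(x-L-L-L) => x-(x-x-L-L)   [L → x]
x-(x-x-L-L) => x-(x-x-x-L)   [L → x]
x-(x-x-x-L) => x-(x-x-x-x)   [L → x]

S=>S-L=>L-L=>x-L=>x-(S)=>x-(S-L)=>x-(S-L-L)=>x-(S-L-L-L)=>x-(L-L-L-L)=>x-(x-L-L-L)=>x-(x-x-L-L)=>x-(x-x-x-L)=>x-(x-x-x-x)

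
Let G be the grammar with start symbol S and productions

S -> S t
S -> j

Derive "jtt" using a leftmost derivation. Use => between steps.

S => St => Stt => jtt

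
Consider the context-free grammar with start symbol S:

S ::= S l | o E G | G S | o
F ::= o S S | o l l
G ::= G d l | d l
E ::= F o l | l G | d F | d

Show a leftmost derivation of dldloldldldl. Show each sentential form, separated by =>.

S => GS => GdlS => dldlS => dldloEG => dldlolGG => dldlolGdlG => dldloldldlG => dldloldldldl

S => GS   [S ::= G S]
GS => GdlS   [G ::= G d l]
GdlS => dldlS   [G ::= d l]
dldlS => dldloEG   [S ::= o E G]
dldloEG => dldlolGG   [E ::= l G]
dldlolGG => dldlolGdlG   [G ::= G d l]
dldlolGdlG => dldloldldlG   [G ::= d l]
dldloldldlG => dldloldldldl   [G ::= d l]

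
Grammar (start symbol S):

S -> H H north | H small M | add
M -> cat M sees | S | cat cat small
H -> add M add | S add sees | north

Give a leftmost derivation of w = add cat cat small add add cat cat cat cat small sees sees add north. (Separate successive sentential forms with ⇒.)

S ⇒ H H north   [S -> H H north]
H H north ⇒ add M add H north   [H -> add M add]
add M add H north ⇒ add cat cat small add H north   [M -> cat cat small]
add cat cat small add H north ⇒ add cat cat small add add M add north   [H -> add M add]
add cat cat small add add M add north ⇒ add cat cat small add add cat M sees add north   [M -> cat M sees]
add cat cat small add add cat M sees add north ⇒ add cat cat small add add cat cat M sees sees add north   [M -> cat M sees]
add cat cat small add add cat cat M sees sees add north ⇒ add cat cat small add add cat cat cat cat small sees sees add north   [M -> cat cat small]

S ⇒ H H north ⇒ add M add H north ⇒ add cat cat small add H north ⇒ add cat cat small add add M add north ⇒ add cat cat small add add cat M sees add north ⇒ add cat cat small add add cat cat M sees sees add north ⇒ add cat cat small add add cat cat cat cat small sees sees add north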